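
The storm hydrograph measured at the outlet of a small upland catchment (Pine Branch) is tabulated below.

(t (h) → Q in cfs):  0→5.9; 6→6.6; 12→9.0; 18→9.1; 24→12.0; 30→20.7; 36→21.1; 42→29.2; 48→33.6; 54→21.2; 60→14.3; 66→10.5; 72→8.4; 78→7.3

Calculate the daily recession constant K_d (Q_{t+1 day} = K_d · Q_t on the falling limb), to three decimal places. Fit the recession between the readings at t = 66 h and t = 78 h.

K_d ≈ 0.483

Between t = 66 h and t = 78 h the flow falls from 10.5 to 7.3 cfs over 2×6 h = 12 h.
Per-interval ratio K = (7.3/10.5)^(1/2) = 0.8338; K_d = K^(24/6) = 0.483.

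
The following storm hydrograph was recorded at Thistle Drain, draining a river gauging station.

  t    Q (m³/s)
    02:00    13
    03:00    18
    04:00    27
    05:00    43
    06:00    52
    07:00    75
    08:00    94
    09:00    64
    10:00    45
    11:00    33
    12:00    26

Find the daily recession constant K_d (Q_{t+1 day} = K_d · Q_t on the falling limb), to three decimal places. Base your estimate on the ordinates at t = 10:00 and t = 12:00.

Between t = 10:00 and t = 12:00 the flow falls from 45 to 26 m³/s over 2×1 h = 2 h.
Per-interval ratio K = (26/45)^(1/2) = 0.7601; K_d = K^(24/1) = 0.001.

K_d ≈ 0.001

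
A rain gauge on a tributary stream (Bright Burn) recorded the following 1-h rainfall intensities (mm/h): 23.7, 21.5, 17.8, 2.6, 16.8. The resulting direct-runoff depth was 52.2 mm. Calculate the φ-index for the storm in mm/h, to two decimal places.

φ ≈ 6.90 mm/h

Only the 4 blocks with intensity above φ contribute runoff: 23.7, 21.5, 17.8, 16.8 mm/h.
Σ(I−φ)·Δt = d  ⇒  (23.7+21.5+17.8+16.8 − 4φ)·1 = 52.2
φ = (79.80 − 52.2/1) / 4 = 6.90 mm/h.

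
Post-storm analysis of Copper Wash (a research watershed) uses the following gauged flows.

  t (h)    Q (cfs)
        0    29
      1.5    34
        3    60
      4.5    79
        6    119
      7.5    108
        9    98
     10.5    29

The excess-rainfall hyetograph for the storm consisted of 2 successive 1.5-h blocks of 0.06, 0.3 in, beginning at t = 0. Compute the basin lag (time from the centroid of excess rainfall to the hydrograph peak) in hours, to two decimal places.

Centroid of excess rainfall: t_c = Σ P_i·t̄_i / ΣP_i = 2.0000 h (block centres at 0.75, 2.25 h).
Hydrograph peak occurs at t = 6 h, so basin lag t_L = 6 − 2.0000 = 4.00 h.

t_L ≈ 4.00 h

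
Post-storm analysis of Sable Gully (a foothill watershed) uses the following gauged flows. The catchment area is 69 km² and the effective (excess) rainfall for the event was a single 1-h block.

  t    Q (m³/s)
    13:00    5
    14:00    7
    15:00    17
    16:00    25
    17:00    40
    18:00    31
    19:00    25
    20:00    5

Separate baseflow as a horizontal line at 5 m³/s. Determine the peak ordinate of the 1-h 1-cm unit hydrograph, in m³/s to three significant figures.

Direct runoff: 0.0, 2.0, 12.0, 20.0, 35.0, 26.0, 20.0, 0.0 m³/s; ΣQ_DR = 115.0 m³/s, peak = 35.0 m³/s.
Runoff depth d = ΣQ_DR·Δt / A = 115.0 × 3600 / (69 km²) = 6.000 mm.
The 1-cm UH is the DRH scaled by (10 mm)/d, so U_p = 35.0 × 10/6.000 = 58.3 m³/s.

U_p ≈ 58.3 m³/s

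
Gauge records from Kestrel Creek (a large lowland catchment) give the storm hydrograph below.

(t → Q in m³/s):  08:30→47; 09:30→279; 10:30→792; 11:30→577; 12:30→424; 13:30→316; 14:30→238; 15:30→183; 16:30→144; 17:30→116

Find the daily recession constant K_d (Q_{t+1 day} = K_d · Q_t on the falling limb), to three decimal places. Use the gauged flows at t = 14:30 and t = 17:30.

K_d ≈ 0.003

Between t = 14:30 and t = 17:30 the flow falls from 238 to 116 m³/s over 3×1 h = 3 h.
Per-interval ratio K = (116/238)^(1/3) = 0.7870; K_d = K^(24/1) = 0.003.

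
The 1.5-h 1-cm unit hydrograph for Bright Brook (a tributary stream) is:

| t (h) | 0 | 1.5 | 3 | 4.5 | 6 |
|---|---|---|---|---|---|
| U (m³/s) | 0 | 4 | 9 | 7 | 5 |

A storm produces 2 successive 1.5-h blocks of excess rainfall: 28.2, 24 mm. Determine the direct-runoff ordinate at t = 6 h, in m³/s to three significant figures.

Q ≈ 30.9 m³/s

By discrete convolution, Q_j = Σ (P_i / 10 mm) · U_{j−i}.
At t = 6 h (j=4): Q = (28.2/10)·5 + (24/10)·7 = 30.9 m³/s.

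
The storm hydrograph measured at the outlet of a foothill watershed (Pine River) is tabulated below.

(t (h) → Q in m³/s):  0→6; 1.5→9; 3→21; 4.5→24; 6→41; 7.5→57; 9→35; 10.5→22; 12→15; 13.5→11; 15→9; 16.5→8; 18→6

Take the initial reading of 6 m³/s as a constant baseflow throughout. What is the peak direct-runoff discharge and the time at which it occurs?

Subtracting baseflow gives direct-runoff ordinates: 0.0, 3.0, 15.0, 18.0, 35.0, 51.0, 29.0, 16.0, 9.0, 5.0, 3.0, 2.0, 0.0 m³/s.
The maximum is 51.0 m³/s, occurring at the reading for t = 7.5 h.

Q_p = 51.0 m³/s at t = 7.5 h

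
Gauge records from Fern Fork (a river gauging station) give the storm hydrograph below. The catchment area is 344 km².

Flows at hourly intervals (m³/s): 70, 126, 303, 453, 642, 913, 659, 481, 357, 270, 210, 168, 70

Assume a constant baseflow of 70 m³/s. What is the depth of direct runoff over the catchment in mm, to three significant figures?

Direct runoff: 0.0, 56.0, 233.0, 383.0, 572.0, 843.0, 589.0, 411.0, 287.0, 200.0, 140.0, 98.0, 0.0 m³/s; ΣQ_DR = 3812 m³/s.
V = ΣQ_DR · Δt = 3812 × 3600 s = 1.372 × 10^7 m³.
Over A = 344 km², depth = V / A = 39.9 mm.

d ≈ 39.9 mm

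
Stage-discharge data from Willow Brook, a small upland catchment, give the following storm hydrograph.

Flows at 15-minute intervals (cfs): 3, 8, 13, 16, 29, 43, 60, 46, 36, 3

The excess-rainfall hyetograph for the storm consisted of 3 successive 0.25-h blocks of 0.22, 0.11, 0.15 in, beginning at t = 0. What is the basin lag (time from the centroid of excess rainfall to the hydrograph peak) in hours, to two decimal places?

Centroid of excess rainfall: t_c = Σ P_i·t̄_i / ΣP_i = 0.3385 h (block centres at 0.125, 0.375, 0.625 h).
Hydrograph peak occurs at t = 1.5 h, so basin lag t_L = 1.5 − 0.3385 = 1.16 h.

t_L ≈ 1.16 h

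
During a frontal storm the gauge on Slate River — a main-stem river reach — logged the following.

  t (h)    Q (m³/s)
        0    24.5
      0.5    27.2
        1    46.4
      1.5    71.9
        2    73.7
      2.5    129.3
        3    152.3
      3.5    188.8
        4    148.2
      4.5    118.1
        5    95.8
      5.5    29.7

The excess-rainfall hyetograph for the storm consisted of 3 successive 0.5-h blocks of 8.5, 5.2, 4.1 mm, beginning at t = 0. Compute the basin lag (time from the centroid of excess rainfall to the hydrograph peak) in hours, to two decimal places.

Centroid of excess rainfall: t_c = Σ P_i·t̄_i / ΣP_i = 0.6264 h (block centres at 0.25, 0.75, 1.25 h).
Hydrograph peak occurs at t = 3.5 h, so basin lag t_L = 3.5 − 0.6264 = 2.87 h.

t_L ≈ 2.87 h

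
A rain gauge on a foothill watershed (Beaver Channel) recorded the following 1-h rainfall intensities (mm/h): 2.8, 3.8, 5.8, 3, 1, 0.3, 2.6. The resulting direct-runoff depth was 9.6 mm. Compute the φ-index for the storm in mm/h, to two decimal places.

Only the 5 blocks with intensity above φ contribute runoff: 2.8, 3.8, 5.8, 3, 2.6 mm/h.
Σ(I−φ)·Δt = d  ⇒  (2.8+3.8+5.8+3+2.6 − 5φ)·1 = 9.6
φ = (18.00 − 9.6/1) / 5 = 1.68 mm/h.

φ ≈ 1.68 mm/h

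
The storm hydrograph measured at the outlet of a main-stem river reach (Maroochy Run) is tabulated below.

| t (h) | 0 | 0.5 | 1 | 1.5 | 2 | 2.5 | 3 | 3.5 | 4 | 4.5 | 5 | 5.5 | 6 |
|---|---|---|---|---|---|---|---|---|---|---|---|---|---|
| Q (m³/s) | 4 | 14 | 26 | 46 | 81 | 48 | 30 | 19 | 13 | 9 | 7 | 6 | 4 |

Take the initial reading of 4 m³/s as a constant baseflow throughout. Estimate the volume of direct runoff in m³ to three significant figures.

Direct-runoff ordinates (Q − Q_b): 0.0, 10.0, 22.0, 42.0, 77.0, 44.0, 26.0, 15.0, 9.0, 5.0, 3.0, 2.0, 0.0 m³/s.
ΣQ_DR = 255.0 m³/s.
With Δt = 0.5 h = 1800 s, V = ΣQ_DR · Δt = 255.0 × 1800 = 4.59 × 10^5 m³.

V ≈ 4.59 × 10^5 m³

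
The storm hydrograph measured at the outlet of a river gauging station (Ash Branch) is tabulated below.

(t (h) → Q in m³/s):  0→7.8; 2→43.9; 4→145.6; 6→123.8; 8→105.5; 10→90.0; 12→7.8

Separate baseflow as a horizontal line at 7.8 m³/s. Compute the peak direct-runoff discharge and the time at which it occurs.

Subtracting baseflow gives direct-runoff ordinates: 0.0, 36.1, 137.8, 116.0, 97.7, 82.2, 0.0 m³/s.
The maximum is 137.8 m³/s, occurring at the reading for t = 4 h.

Q_p = 137.8 m³/s at t = 4 h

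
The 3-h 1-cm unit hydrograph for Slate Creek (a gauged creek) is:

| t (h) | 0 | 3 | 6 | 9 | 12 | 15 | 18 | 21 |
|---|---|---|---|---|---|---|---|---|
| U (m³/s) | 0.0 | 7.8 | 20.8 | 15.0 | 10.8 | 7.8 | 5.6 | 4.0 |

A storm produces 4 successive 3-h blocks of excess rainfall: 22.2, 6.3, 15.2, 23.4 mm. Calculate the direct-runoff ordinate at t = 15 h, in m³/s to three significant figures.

Q ≈ 95.6 m³/s

By discrete convolution, Q_j = Σ (P_i / 10 mm) · U_{j−i}.
At t = 15 h (j=5): Q = (22.2/10)·7.8 + (6.3/10)·10.8 + (15.2/10)·15.0 + (23.4/10)·20.8 = 95.6 m³/s.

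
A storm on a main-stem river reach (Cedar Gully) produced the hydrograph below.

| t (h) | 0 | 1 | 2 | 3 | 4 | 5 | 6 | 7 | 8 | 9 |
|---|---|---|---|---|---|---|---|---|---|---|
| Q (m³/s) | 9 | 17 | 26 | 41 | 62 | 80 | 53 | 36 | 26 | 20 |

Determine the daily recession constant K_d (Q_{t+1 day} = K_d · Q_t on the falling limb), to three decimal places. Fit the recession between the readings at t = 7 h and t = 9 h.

Between t = 7 h and t = 9 h the flow falls from 36 to 20 m³/s over 2×1 h = 2 h.
Per-interval ratio K = (20/36)^(1/2) = 0.7454; K_d = K^(24/1) = 0.001.

K_d ≈ 0.001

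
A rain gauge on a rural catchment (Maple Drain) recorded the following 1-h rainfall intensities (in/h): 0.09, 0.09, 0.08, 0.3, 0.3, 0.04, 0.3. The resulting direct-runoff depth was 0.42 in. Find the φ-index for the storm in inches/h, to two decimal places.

Only the 3 blocks with intensity above φ contribute runoff: 0.3, 0.3, 0.3 in/h.
Σ(I−φ)·Δt = d  ⇒  (0.3+0.3+0.3 − 3φ)·1 = 0.42
φ = (0.9000 − 0.42/1) / 3 = 0.16 in/h.

φ ≈ 0.16 in/h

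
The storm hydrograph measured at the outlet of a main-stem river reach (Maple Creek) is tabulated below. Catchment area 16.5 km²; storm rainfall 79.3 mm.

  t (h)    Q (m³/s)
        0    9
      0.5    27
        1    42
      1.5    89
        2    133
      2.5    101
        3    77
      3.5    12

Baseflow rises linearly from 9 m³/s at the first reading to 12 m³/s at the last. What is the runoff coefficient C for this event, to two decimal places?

ΣQ_DR = 406.0 m³/s; V = ΣQ_DR·Δt = 7.308 × 10^5 m³.
Runoff depth d = V / A = 44.29 mm.
C = d / P = 44.29 / 79.3 = 0.56.

C ≈ 0.56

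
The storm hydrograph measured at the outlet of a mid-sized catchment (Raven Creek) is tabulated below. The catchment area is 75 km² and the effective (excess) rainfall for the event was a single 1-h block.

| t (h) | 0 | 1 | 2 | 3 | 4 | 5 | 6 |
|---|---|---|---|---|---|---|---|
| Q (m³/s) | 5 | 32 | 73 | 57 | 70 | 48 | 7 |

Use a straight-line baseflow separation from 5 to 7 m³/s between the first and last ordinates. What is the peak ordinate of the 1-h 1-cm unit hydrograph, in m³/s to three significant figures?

Direct runoff: 0.00, 26.67, 67.33, 51.00, 63.67, 41.33, 0.00 m³/s; ΣQ_DR = 250.0 m³/s, peak = 67.33 m³/s.
Runoff depth d = ΣQ_DR·Δt / A = 250.0 × 3600 / (75 km²) = 12.00 mm.
The 1-cm UH is the DRH scaled by (10 mm)/d, so U_p = 67.33 × 10/12.00 = 56.1 m³/s.

U_p ≈ 56.1 m³/s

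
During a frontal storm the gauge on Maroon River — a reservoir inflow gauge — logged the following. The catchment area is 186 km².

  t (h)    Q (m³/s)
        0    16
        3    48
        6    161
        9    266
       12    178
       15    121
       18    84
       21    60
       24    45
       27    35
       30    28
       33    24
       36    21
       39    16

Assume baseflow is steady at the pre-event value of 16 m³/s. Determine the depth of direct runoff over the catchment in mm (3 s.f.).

d ≈ 51.0 mm

Direct runoff: 0.0, 32.0, 145.0, 250.0, 162.0, 105.0, 68.0, 44.0, 29.0, 19.0, 12.0, 8.0, 5.0, 0.0 m³/s; ΣQ_DR = 879.0 m³/s.
V = ΣQ_DR · Δt = 879.0 × 10800 s = 9.493 × 10^6 m³.
Over A = 186 km², depth = V / A = 51.0 mm.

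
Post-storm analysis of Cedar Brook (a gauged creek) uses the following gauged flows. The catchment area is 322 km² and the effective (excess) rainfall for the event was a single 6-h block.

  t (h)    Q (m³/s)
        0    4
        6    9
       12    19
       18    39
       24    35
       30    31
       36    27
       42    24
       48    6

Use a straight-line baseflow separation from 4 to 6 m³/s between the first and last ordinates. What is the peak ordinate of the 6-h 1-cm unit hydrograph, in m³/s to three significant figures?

Direct runoff: 0.00, 4.75, 14.50, 34.25, 30.00, 25.75, 21.50, 18.25, 0.00 m³/s; ΣQ_DR = 149.0 m³/s, peak = 34.25 m³/s.
Runoff depth d = ΣQ_DR·Δt / A = 149.0 × 21600 / (322 km²) = 9.995 mm.
The 1-cm UH is the DRH scaled by (10 mm)/d, so U_p = 34.25 × 10/9.995 = 34.3 m³/s.

U_p ≈ 34.3 m³/s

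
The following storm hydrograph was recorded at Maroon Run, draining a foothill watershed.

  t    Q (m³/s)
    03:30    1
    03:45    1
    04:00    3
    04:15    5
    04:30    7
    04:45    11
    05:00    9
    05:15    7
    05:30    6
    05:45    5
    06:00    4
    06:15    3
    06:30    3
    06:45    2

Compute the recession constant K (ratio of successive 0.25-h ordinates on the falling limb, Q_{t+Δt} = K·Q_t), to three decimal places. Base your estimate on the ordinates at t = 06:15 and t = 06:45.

K ≈ 0.816

Using the recession-limb readings at t = 06:15 and t = 06:45: Q falls from 3 to 2 m³/s over 2 intervals.
K = (Q₂/Q₁)^(1/2) = (2/3)^(1/2) = 0.816.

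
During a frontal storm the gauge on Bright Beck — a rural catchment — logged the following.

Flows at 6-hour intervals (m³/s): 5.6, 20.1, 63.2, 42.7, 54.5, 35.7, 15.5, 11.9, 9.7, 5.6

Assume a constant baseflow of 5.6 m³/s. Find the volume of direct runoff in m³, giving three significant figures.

V ≈ 4.50 × 10^6 m³

Direct-runoff ordinates (Q − Q_b): 0.0, 14.5, 57.6, 37.1, 48.9, 30.1, 9.9, 6.3, 4.1, 0.0 m³/s.
ΣQ_DR = 208.5 m³/s.
With Δt = 6 h = 21600 s, V = ΣQ_DR · Δt = 208.5 × 21600 = 4.50 × 10^6 m³.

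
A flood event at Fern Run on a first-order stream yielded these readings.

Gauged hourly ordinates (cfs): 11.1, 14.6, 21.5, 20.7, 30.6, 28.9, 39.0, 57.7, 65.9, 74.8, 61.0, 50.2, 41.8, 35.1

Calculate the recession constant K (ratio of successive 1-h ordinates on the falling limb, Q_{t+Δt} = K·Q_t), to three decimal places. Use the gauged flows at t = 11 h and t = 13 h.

Using the recession-limb readings at t = 11 h and t = 13 h: Q falls from 50.2 to 35.1 cfs over 2 intervals.
K = (Q₂/Q₁)^(1/2) = (35.1/50.2)^(1/2) = 0.836.

K ≈ 0.836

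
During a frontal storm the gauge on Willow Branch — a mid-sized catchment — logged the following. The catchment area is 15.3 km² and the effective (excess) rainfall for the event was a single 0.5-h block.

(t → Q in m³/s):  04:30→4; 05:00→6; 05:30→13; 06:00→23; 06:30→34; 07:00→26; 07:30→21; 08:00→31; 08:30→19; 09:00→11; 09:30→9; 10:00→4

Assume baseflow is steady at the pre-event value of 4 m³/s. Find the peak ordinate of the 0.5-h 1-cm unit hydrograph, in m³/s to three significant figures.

Direct runoff: 0.0, 2.0, 9.0, 19.0, 30.0, 22.0, 17.0, 27.0, 15.0, 7.0, 5.0, 0.0 m³/s; ΣQ_DR = 153.0 m³/s, peak = 30.0 m³/s.
Runoff depth d = ΣQ_DR·Δt / A = 153.0 × 1800 / (15.3 km²) = 18.00 mm.
The 1-cm UH is the DRH scaled by (10 mm)/d, so U_p = 30.0 × 10/18.00 = 16.7 m³/s.

U_p ≈ 16.7 m³/s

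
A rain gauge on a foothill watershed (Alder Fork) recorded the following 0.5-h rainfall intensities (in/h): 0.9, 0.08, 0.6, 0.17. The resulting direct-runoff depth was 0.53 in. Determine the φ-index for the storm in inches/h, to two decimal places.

Only the 2 blocks with intensity above φ contribute runoff: 0.9, 0.6 in/h.
Σ(I−φ)·Δt = d  ⇒  (0.9+0.6 − 2φ)·0.5 = 0.53
φ = (1.500 − 0.53/0.5) / 2 = 0.22 in/h.

φ ≈ 0.22 in/h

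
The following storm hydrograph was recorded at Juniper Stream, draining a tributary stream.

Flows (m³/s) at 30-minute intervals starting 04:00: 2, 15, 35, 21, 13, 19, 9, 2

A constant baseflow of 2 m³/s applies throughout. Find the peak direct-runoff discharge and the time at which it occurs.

Q_p = 33.0 m³/s at t = 05:00

Subtracting baseflow gives direct-runoff ordinates: 0.0, 13.0, 33.0, 19.0, 11.0, 17.0, 7.0, 0.0 m³/s.
The maximum is 33.0 m³/s, occurring at the reading for t = 05:00.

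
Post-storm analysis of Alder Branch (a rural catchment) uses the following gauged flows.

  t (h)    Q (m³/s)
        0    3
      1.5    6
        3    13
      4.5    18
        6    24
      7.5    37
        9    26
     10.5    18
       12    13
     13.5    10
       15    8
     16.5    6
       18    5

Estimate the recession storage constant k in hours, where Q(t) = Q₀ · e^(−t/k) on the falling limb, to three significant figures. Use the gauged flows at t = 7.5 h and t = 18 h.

k ≈ 5.25 h

On the falling limb, Q drops from 37 to 5 m³/s between t = 7.5 h and t = 18 h (Δt = 10.5 h).
k = −Δt / ln(Q₂/Q₁) = −10.5 / ln(5/37) = 5.25 h.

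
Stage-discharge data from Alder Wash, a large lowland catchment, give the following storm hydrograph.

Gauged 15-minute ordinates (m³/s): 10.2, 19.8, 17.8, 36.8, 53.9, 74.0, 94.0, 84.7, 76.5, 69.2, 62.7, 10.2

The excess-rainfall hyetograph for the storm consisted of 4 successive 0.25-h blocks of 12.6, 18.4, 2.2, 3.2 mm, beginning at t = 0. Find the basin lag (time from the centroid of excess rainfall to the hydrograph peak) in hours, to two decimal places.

t_L ≈ 1.15 h

Centroid of excess rainfall: t_c = Σ P_i·t̄_i / ΣP_i = 0.3475 h (block centres at 0.125, 0.375, 0.625, 0.875 h).
Hydrograph peak occurs at t = 1.5 h, so basin lag t_L = 1.5 − 0.3475 = 1.15 h.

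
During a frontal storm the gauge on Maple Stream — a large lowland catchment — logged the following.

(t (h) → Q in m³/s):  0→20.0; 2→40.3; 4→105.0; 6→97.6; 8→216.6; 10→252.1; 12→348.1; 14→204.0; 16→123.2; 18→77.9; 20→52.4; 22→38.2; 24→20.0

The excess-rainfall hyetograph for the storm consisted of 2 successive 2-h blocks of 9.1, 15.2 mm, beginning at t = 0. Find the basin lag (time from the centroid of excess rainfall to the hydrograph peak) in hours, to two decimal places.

t_L ≈ 9.75 h

Centroid of excess rainfall: t_c = Σ P_i·t̄_i / ΣP_i = 2.2510 h (block centres at 1, 3 h).
Hydrograph peak occurs at t = 12 h, so basin lag t_L = 12 − 2.2510 = 9.75 h.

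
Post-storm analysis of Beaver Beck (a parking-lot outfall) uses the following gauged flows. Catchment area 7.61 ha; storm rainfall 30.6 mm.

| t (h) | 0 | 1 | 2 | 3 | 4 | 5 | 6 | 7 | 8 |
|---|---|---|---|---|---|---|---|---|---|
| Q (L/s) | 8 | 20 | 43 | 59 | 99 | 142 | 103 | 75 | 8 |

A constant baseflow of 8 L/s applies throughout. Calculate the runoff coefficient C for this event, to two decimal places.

ΣQ_DR = 485.0 L/s; V = ΣQ_DR·Δt = 1.746 × 10^6 L.
Runoff depth d = V / A = 22.94 mm.
C = d / P = 22.94 / 30.6 = 0.75.

C ≈ 0.75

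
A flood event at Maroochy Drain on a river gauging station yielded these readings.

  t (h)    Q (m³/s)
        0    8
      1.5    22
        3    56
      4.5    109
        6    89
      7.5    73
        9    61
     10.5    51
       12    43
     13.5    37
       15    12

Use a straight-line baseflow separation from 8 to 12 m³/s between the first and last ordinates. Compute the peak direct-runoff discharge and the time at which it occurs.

Subtracting baseflow gives direct-runoff ordinates: 0.00, 13.60, 47.20, 99.80, 79.40, 63.00, 50.60, 40.20, 31.80, 25.40, 0.00 m³/s.
The maximum is 99.80 m³/s, occurring at the reading for t = 4.5 h.

Q_p = 99.80 m³/s at t = 4.5 h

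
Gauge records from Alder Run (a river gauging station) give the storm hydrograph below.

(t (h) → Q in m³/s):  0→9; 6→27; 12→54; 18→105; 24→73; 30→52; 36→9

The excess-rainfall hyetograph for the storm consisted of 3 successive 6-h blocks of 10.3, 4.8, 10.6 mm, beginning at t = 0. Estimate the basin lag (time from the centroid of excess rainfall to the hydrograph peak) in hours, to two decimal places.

t_L ≈ 8.93 h

Centroid of excess rainfall: t_c = Σ P_i·t̄_i / ΣP_i = 9.0700 h (block centres at 3, 9, 15 h).
Hydrograph peak occurs at t = 18 h, so basin lag t_L = 18 − 9.0700 = 8.93 h.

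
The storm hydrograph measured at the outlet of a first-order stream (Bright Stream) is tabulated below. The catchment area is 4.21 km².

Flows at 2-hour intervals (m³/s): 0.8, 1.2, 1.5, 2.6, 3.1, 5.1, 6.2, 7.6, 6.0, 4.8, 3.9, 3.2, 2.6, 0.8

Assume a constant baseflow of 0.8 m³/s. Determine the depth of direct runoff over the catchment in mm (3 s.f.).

Direct runoff: 0.0, 0.4, 0.7, 1.8, 2.3, 4.3, 5.4, 6.8, 5.2, 4.0, 3.1, 2.4, 1.8, 0.0 m³/s; ΣQ_DR = 38.20 m³/s.
V = ΣQ_DR · Δt = 38.20 × 7200 s = 2.750 × 10^5 m³.
Over A = 4.21 km², depth = V / A = 65.3 mm.

d ≈ 65.3 mm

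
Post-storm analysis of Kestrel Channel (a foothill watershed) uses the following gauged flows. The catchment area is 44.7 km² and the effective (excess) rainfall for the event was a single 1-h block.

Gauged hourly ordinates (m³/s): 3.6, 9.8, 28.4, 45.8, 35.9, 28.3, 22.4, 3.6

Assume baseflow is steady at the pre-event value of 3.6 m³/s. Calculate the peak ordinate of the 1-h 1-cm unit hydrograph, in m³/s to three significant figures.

Direct runoff: 0.0, 6.2, 24.8, 42.2, 32.3, 24.7, 18.8, 0.0 m³/s; ΣQ_DR = 149.0 m³/s, peak = 42.2 m³/s.
Runoff depth d = ΣQ_DR·Δt / A = 149.0 × 3600 / (44.7 km²) = 12.00 mm.
The 1-cm UH is the DRH scaled by (10 mm)/d, so U_p = 42.2 × 10/12.00 = 35.2 m³/s.

U_p ≈ 35.2 m³/s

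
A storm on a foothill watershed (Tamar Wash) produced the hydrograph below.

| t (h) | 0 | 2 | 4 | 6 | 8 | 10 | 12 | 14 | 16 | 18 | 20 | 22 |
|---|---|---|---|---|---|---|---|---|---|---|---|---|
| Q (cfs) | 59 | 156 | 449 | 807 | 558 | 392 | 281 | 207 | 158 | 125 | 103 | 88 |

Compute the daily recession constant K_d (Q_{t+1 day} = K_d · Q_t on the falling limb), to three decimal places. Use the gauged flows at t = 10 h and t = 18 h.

Between t = 10 h and t = 18 h the flow falls from 392 to 125 cfs over 4×2 h = 8 h.
Per-interval ratio K = (125/392)^(1/4) = 0.7515; K_d = K^(24/2) = 0.032.

K_d ≈ 0.032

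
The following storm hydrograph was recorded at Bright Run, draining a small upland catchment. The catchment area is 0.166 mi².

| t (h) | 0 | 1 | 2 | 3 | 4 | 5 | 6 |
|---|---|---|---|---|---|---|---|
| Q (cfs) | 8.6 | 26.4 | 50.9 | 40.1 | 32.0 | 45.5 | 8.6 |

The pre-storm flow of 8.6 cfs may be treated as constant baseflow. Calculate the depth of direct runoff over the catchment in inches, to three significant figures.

Direct runoff: 0.0, 17.8, 42.3, 31.5, 23.4, 36.9, 0.0 cfs; ΣQ_DR = 151.9 cfs.
V = ΣQ_DR · Δt = 151.9 × 3600 s = 5.468 × 10^5 ft³.
Over A = 0.166 mi², depth = V / A = 1.42 in.

d ≈ 1.42 in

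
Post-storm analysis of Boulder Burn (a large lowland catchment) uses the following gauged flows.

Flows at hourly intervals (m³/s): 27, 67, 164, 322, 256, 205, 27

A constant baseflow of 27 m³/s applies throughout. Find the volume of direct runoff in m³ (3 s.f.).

V ≈ 3.16 × 10^6 m³

Direct-runoff ordinates (Q − Q_b): 0.0, 40.0, 137.0, 295.0, 229.0, 178.0, 0.0 m³/s.
ΣQ_DR = 879.0 m³/s.
With Δt = 1 h = 3600 s, V = ΣQ_DR · Δt = 879.0 × 3600 = 3.16 × 10^6 m³.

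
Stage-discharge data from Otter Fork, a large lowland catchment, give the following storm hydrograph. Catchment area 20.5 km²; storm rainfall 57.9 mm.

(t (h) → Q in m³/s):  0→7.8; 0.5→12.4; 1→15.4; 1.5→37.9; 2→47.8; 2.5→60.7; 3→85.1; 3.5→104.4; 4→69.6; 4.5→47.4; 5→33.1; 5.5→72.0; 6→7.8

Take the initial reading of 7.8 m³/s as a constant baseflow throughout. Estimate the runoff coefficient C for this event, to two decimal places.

ΣQ_DR = 500.0 m³/s; V = ΣQ_DR·Δt = 9.000 × 10^5 m³.
Runoff depth d = V / A = 43.90 mm.
C = d / P = 43.90 / 57.9 = 0.76.

C ≈ 0.76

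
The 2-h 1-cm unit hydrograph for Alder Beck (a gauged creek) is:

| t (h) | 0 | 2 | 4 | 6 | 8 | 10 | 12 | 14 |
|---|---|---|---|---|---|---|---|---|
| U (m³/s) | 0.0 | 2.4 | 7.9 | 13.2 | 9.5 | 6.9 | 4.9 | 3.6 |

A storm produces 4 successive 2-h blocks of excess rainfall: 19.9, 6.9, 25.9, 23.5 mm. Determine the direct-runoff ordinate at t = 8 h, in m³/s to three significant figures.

By discrete convolution, Q_j = Σ (P_i / 10 mm) · U_{j−i}.
At t = 8 h (j=4): Q = (19.9/10)·9.5 + (6.9/10)·13.2 + (25.9/10)·7.9 + (23.5/10)·2.4 = 54.1 m³/s.

Q ≈ 54.1 m³/s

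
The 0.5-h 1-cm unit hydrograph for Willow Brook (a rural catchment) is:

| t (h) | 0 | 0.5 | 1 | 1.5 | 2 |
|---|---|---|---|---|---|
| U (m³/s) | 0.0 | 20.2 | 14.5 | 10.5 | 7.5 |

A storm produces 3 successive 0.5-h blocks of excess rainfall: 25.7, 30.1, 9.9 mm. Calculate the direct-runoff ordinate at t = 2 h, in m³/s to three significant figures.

Q ≈ 65.2 m³/s

By discrete convolution, Q_j = Σ (P_i / 10 mm) · U_{j−i}.
At t = 2 h (j=4): Q = (25.7/10)·7.5 + (30.1/10)·10.5 + (9.9/10)·14.5 = 65.2 m³/s.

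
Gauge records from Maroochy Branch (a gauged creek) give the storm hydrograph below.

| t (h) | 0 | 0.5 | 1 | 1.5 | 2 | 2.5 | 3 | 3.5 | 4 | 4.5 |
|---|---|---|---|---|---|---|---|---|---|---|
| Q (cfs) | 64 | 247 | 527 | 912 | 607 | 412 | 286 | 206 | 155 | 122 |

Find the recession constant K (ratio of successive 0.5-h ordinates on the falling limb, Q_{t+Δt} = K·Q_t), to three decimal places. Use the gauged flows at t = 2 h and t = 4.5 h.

K ≈ 0.725

Using the recession-limb readings at t = 2 h and t = 4.5 h: Q falls from 607 to 122 cfs over 5 intervals.
K = (Q₂/Q₁)^(1/5) = (122/607)^(1/5) = 0.725.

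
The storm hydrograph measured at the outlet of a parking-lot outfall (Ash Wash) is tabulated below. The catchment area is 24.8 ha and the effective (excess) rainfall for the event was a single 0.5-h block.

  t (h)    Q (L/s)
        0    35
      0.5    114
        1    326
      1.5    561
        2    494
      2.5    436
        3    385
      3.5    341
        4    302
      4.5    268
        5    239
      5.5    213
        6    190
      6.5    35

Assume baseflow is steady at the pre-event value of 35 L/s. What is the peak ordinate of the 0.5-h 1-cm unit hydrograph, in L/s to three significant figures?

Direct runoff: 0.0, 79.0, 291.0, 526.0, 459.0, 401.0, 350.0, 306.0, 267.0, 233.0, 204.0, 178.0, 155.0, 0.0 L/s; ΣQ_DR = 3449 L/s, peak = 526.0 L/s.
Runoff depth d = ΣQ_DR·Δt / A = 3449 × 1800 / (24.8 ha) = 25.03 mm.
The 1-cm UH is the DRH scaled by (10 mm)/d, so U_p = 526.0 × 10/25.03 = 210 L/s.

U_p ≈ 210 L/s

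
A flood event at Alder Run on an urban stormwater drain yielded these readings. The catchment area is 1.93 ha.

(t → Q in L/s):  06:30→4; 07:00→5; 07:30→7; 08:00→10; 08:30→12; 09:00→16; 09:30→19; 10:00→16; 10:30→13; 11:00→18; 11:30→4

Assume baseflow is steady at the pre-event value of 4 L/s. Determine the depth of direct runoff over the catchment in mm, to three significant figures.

Direct runoff: 0.0, 1.0, 3.0, 6.0, 8.0, 12.0, 15.0, 12.0, 9.0, 14.0, 0.0 L/s; ΣQ_DR = 80.00 L/s.
V = ΣQ_DR · Δt = 80.00 × 1800 s = 1.440 × 10^5 L.
Over A = 1.93 ha, depth = V / A = 7.46 mm.

d ≈ 7.46 mm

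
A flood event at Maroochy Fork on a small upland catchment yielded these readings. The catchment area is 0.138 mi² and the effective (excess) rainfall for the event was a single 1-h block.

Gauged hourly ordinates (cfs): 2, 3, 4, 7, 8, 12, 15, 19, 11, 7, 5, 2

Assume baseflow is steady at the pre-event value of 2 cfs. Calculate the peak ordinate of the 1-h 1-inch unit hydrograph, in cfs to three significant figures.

U_p ≈ 21.3 cfs

Direct runoff: 0.0, 1.0, 2.0, 5.0, 6.0, 10.0, 13.0, 17.0, 9.0, 5.0, 3.0, 0.0 cfs; ΣQ_DR = 71.00 cfs, peak = 17.0 cfs.
Runoff depth d = ΣQ_DR·Δt / A = 71.00 × 3600 / (0.138 mi²) = 0.7972 in.
The 1-inch UH is the DRH scaled by (1 in)/d, so U_p = 17.0 × 1/0.7972 = 21.3 cfs.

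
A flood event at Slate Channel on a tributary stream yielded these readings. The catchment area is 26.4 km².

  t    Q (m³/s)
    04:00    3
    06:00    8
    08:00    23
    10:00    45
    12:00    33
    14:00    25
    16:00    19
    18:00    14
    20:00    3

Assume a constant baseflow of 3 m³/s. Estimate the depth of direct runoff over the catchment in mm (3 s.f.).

d ≈ 39.8 mm

Direct runoff: 0.0, 5.0, 20.0, 42.0, 30.0, 22.0, 16.0, 11.0, 0.0 m³/s; ΣQ_DR = 146.0 m³/s.
V = ΣQ_DR · Δt = 146.0 × 7200 s = 1.051 × 10^6 m³.
Over A = 26.4 km², depth = V / A = 39.8 mm.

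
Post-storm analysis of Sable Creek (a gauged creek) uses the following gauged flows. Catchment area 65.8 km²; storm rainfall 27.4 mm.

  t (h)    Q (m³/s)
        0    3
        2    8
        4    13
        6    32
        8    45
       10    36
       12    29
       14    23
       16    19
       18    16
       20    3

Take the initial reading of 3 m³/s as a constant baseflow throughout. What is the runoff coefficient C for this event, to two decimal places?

C ≈ 0.77

ΣQ_DR = 194.0 m³/s; V = ΣQ_DR·Δt = 1.397 × 10^6 m³.
Runoff depth d = V / A = 21.23 mm.
C = d / P = 21.23 / 27.4 = 0.77.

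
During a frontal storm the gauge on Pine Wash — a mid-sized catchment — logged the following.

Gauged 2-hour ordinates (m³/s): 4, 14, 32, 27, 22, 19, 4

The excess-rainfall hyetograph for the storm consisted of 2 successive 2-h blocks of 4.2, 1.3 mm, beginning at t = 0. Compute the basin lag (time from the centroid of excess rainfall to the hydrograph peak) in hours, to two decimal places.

t_L ≈ 2.53 h

Centroid of excess rainfall: t_c = Σ P_i·t̄_i / ΣP_i = 1.4727 h (block centres at 1, 3 h).
Hydrograph peak occurs at t = 4 h, so basin lag t_L = 4 − 1.4727 = 2.53 h.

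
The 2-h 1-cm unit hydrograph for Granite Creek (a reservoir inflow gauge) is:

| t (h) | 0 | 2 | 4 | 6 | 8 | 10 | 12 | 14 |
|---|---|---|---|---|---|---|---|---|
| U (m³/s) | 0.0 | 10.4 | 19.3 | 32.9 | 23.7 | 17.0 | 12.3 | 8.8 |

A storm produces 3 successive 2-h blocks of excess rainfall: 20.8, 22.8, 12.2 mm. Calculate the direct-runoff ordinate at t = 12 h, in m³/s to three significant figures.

Q ≈ 93.3 m³/s

By discrete convolution, Q_j = Σ (P_i / 10 mm) · U_{j−i}.
At t = 12 h (j=6): Q = (20.8/10)·12.3 + (22.8/10)·17.0 + (12.2/10)·23.7 = 93.3 m³/s.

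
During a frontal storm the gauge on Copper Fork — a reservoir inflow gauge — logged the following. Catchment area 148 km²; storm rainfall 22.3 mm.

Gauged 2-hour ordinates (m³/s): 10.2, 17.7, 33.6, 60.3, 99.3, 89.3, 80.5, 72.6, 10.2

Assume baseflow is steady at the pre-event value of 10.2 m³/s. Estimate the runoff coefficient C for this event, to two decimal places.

C ≈ 0.83

ΣQ_DR = 381.9 m³/s; V = ΣQ_DR·Δt = 2.750 × 10^6 m³.
Runoff depth d = V / A = 18.58 mm.
C = d / P = 18.58 / 22.3 = 0.83.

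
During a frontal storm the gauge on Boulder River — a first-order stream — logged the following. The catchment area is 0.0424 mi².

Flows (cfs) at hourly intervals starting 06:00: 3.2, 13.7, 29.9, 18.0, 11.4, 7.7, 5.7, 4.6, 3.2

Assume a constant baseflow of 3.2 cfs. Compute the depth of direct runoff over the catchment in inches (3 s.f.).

Direct runoff: 0.0, 10.5, 26.7, 14.8, 8.2, 4.5, 2.5, 1.4, 0.0 cfs; ΣQ_DR = 68.60 cfs.
V = ΣQ_DR · Δt = 68.60 × 3600 s = 2.470 × 10^5 ft³.
Over A = 0.0424 mi², depth = V / A = 2.51 in.

d ≈ 2.51 in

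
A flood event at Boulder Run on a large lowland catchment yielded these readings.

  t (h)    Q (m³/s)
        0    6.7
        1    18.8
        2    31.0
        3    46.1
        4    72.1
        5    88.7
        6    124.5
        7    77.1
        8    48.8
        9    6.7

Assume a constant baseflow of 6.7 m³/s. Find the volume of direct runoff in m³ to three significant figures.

Direct-runoff ordinates (Q − Q_b): 0.0, 12.1, 24.3, 39.4, 65.4, 82.0, 117.8, 70.4, 42.1, 0.0 m³/s.
ΣQ_DR = 453.5 m³/s.
With Δt = 1 h = 3600 s, V = ΣQ_DR · Δt = 453.5 × 3600 = 1.63 × 10^6 m³.

V ≈ 1.63 × 10^6 m³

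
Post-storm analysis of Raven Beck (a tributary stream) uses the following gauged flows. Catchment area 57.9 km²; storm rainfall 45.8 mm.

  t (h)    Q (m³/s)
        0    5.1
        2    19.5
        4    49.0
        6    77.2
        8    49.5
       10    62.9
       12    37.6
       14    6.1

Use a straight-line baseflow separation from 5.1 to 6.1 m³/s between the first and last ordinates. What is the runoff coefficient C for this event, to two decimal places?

ΣQ_DR = 262.1 m³/s; V = ΣQ_DR·Δt = 1.887 × 10^6 m³.
Runoff depth d = V / A = 32.59 mm.
C = d / P = 32.59 / 45.8 = 0.71.

C ≈ 0.71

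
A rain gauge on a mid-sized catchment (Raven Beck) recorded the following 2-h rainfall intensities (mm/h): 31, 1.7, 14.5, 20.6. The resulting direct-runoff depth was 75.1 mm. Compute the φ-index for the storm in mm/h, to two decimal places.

Only the 3 blocks with intensity above φ contribute runoff: 31, 14.5, 20.6 mm/h.
Σ(I−φ)·Δt = d  ⇒  (31+14.5+20.6 − 3φ)·2 = 75.1
φ = (66.10 − 75.1/2) / 3 = 9.52 mm/h.

φ ≈ 9.52 mm/h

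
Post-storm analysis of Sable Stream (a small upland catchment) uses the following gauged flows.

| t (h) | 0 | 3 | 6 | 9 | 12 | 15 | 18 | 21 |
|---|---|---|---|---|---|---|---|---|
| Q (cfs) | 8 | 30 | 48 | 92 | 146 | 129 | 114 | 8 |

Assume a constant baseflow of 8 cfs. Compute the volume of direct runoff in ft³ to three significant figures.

Direct-runoff ordinates (Q − Q_b): 0.0, 22.0, 40.0, 84.0, 138.0, 121.0, 106.0, 0.0 cfs.
ΣQ_DR = 511.0 cfs.
With Δt = 3 h = 10800 s, V = ΣQ_DR · Δt = 511.0 × 10800 = 5.52 × 10^6 ft³.

V ≈ 5.52 × 10^6 ft³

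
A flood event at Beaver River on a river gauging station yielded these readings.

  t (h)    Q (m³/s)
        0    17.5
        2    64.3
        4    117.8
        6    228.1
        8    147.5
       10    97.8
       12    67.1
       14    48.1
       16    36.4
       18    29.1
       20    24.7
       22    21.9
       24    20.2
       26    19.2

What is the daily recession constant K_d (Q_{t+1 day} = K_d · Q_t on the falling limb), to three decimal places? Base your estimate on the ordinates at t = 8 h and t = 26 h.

Between t = 8 h and t = 26 h the flow falls from 147.5 to 19.2 m³/s over 9×2 h = 18 h.
Per-interval ratio K = (19.2/147.5)^(1/9) = 0.7973; K_d = K^(24/2) = 0.066.

K_d ≈ 0.066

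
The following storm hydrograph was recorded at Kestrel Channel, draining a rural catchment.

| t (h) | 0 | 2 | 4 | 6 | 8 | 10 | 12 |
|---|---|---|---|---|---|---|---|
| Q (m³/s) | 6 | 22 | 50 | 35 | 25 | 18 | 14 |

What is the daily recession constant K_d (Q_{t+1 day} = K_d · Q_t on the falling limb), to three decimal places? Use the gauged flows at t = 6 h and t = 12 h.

Between t = 6 h and t = 12 h the flow falls from 35 to 14 m³/s over 3×2 h = 6 h.
Per-interval ratio K = (14/35)^(1/3) = 0.7368; K_d = K^(24/2) = 0.026.

K_d ≈ 0.026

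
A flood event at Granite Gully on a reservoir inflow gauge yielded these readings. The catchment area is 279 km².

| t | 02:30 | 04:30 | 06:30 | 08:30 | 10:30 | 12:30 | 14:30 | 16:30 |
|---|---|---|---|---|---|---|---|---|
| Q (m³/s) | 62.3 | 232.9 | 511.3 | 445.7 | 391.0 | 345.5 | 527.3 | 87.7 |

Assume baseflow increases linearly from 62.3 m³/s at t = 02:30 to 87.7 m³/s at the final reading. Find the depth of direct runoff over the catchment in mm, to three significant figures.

Direct runoff: 0.00, 166.97, 441.74, 372.51, 314.19, 265.06, 443.23, 0.00 m³/s; ΣQ_DR = 2004 m³/s.
V = ΣQ_DR · Δt = 2004 × 7200 s = 1.443 × 10^7 m³.
Over A = 279 km², depth = V / A = 51.7 mm.

d ≈ 51.7 mm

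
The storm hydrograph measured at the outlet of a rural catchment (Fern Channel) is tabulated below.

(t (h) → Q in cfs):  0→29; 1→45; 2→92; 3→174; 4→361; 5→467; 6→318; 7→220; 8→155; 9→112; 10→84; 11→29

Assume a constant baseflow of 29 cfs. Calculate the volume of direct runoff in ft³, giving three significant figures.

Direct-runoff ordinates (Q − Q_b): 0.0, 16.0, 63.0, 145.0, 332.0, 438.0, 289.0, 191.0, 126.0, 83.0, 55.0, 0.0 cfs.
ΣQ_DR = 1738 cfs.
With Δt = 1 h = 3600 s, V = ΣQ_DR · Δt = 1738 × 3600 = 6.26 × 10^6 ft³.

V ≈ 6.26 × 10^6 ft³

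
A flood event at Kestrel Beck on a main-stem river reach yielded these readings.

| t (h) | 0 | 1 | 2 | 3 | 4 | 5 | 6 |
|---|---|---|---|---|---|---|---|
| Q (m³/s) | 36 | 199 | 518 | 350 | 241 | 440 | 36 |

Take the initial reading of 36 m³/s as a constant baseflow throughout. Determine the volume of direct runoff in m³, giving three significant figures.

V ≈ 5.64 × 10^6 m³

Direct-runoff ordinates (Q − Q_b): 0.0, 163.0, 482.0, 314.0, 205.0, 404.0, 0.0 m³/s.
ΣQ_DR = 1568 m³/s.
With Δt = 1 h = 3600 s, V = ΣQ_DR · Δt = 1568 × 3600 = 5.64 × 10^6 m³.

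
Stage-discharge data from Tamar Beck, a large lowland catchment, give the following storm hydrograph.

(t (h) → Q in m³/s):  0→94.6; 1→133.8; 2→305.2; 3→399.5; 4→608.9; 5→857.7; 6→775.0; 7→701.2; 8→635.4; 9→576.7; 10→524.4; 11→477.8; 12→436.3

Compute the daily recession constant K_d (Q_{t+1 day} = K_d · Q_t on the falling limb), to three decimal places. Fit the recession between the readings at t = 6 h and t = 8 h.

K_d ≈ 0.092

Between t = 6 h and t = 8 h the flow falls from 775.0 to 635.4 m³/s over 2×1 h = 2 h.
Per-interval ratio K = (635.4/775.0)^(1/2) = 0.9055; K_d = K^(24/1) = 0.092.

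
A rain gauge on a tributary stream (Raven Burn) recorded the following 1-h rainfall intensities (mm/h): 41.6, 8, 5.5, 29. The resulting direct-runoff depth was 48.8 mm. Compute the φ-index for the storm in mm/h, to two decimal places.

Only the 2 blocks with intensity above φ contribute runoff: 41.6, 29 mm/h.
Σ(I−φ)·Δt = d  ⇒  (41.6+29 − 2φ)·1 = 48.8
φ = (70.60 − 48.8/1) / 2 = 10.90 mm/h.

φ ≈ 10.90 mm/h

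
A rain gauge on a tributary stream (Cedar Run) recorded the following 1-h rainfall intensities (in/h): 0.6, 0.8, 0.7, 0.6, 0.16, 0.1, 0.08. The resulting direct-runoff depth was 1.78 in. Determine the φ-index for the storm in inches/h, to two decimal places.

φ ≈ 0.23 in/h

Only the 4 blocks with intensity above φ contribute runoff: 0.6, 0.8, 0.7, 0.6 in/h.
Σ(I−φ)·Δt = d  ⇒  (0.6+0.8+0.7+0.6 − 4φ)·1 = 1.78
φ = (2.700 − 1.78/1) / 4 = 0.23 in/h.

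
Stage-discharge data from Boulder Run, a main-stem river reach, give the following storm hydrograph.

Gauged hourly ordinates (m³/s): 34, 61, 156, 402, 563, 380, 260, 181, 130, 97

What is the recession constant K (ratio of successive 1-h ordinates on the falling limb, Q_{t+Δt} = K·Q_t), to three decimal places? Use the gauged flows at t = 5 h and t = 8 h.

K ≈ 0.699

Using the recession-limb readings at t = 5 h and t = 8 h: Q falls from 380 to 130 m³/s over 3 intervals.
K = (Q₂/Q₁)^(1/3) = (130/380)^(1/3) = 0.699.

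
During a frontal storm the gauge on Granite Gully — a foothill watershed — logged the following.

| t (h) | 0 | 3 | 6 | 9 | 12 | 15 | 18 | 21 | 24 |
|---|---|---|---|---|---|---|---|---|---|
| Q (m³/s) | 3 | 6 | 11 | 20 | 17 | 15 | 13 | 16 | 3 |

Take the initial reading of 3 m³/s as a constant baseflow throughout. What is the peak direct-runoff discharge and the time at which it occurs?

Q_p = 17.0 m³/s at t = 9 h

Subtracting baseflow gives direct-runoff ordinates: 0.0, 3.0, 8.0, 17.0, 14.0, 12.0, 10.0, 13.0, 0.0 m³/s.
The maximum is 17.0 m³/s, occurring at the reading for t = 9 h.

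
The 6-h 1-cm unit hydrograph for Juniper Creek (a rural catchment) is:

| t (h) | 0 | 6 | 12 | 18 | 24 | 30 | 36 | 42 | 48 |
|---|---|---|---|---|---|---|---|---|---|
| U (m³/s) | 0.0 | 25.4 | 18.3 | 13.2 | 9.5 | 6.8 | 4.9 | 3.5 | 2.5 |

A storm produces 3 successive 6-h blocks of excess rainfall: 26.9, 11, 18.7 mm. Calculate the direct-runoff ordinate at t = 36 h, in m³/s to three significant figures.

By discrete convolution, Q_j = Σ (P_i / 10 mm) · U_{j−i}.
At t = 36 h (j=6): Q = (26.9/10)·4.9 + (11/10)·6.8 + (18.7/10)·9.5 = 38.4 m³/s.

Q ≈ 38.4 m³/s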